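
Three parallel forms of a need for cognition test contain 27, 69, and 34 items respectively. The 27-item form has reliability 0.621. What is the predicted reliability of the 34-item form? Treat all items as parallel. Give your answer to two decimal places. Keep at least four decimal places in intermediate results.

The 69-item form is not needed; work directly from the 27-item form with n = 34/27 = 1.2593.
r_{34} = n·r / (1 + (n − 1)·r) = 0.7820 / 1.1610 ≈ 0.6736

0.67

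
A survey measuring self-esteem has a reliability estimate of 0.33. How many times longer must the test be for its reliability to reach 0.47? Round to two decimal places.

Rearranging the Spearman-Brown formula for n,
n = r*(1 − r) / [ r (1 − r*) ]
n = [0.47 × 0.67] / [0.33 × 0.53]
n = 0.3149 / 0.1749 ≈ 1.8005

1.80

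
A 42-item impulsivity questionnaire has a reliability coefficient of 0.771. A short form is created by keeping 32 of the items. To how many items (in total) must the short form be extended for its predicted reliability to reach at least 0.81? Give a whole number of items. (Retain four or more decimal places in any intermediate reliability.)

54

First, r for the 32-item form: n = 32/42 = 0.7619, so r_32 = 0.7619·0.771/(1 + (0.7619 − 1)·0.771) = 0.7195
Then solve for n' with r_old = 0.7195, r_target = 0.81: n' = 0.81(1 − 0.7195)/[0.7195(1 − 0.81)] = 1.6620
Total items = 1.6620 × 32 = 53.18, rounded up to 54.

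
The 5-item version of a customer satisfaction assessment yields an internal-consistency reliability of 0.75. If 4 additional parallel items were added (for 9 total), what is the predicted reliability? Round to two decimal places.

0.84

The new length is 9/5 = 1.8 times the old.
r_new = (1.8 × 0.75) / (1 + (1.8 − 1) × 0.75)
r_new = 1.3500 / 1.6000 ≈ 0.8438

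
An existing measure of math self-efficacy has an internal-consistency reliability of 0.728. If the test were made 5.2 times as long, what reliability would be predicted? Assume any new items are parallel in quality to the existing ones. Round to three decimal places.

By Spearman-Brown, r_new = n r / (1 + (n − 1) r).
r_new = (5.2 × 0.728) / (1 + (5.2 − 1) × 0.728)
     = 3.7856 / 4.0576 = 0.9330

0.933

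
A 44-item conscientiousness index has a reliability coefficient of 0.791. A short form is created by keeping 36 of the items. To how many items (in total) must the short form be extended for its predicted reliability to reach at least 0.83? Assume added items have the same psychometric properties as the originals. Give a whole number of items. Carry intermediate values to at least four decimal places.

57

First, r for the 36-item form: n = 36/44 = 0.8182, so r_36 = 0.8182·0.791/(1 + (0.8182 − 1)·0.791) = 0.7559
Then solve for n' with r_old = 0.7559, r_target = 0.83: n' = 0.83(1 − 0.7559)/[0.7559(1 − 0.83)] = 1.5766
Items = 1.5766 × 36 ≈ 56.76 → 57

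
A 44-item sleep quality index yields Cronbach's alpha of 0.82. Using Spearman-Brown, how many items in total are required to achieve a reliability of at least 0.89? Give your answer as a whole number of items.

79

Invert Spearman-Brown to solve for n:
n = r*(1 − r) / [ r (1 − r*) ]
n = 0.89 × (1 − 0.82) / [ 0.82 × (1 − 0.89) ]
n = 0.1602 / 0.0902 ≈ 1.7761
1.7761 × 44 = 78.15 → 79 items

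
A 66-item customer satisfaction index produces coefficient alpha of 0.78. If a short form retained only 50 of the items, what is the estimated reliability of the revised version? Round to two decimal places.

0.73

n = 50/66 = 0.7576
By Spearman-Brown, r_new = n r / (1 + (n − 1) r).
r_new = (0.7576 × 0.78) / (1 + (0.7576 − 1) × 0.78)
     = 0.5909 / 0.8109 = 0.7287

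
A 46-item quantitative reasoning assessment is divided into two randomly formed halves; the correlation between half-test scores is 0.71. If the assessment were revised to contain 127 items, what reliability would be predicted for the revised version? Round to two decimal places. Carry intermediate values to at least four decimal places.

0.93

First correct the split-half correlation to full-test reliability: r_full = 2 × 0.71 / (1 + 0.71) ≈ 0.8304
Then adjust to 127 items: n = 127/46 = 2.7609
r_new = n·r_full / (1 + (n − 1)·r_full) = 2.2927 / 2.4623 ≈ 0.9311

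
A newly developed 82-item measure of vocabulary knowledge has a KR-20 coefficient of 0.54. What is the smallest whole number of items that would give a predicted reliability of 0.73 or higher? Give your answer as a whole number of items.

189

Invert Spearman-Brown to solve for n:
n = r*(1 − r) / [ r (1 − r*) ]
n = 0.73(1 − 0.54) / [0.54(1 − 0.73)]
n = 0.3358 / 0.1458 ≈ 2.3032
So the test needs 2.3032 × 82 ≈ 188.86 items; rounding up, 189.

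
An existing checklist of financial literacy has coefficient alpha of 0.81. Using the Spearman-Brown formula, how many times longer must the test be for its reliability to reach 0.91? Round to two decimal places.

2.37

n = 0.91 × (1 − 0.81) / [ 0.81 × (1 − 0.91) ]
  = 0.1729 / 0.0729 = 2.3717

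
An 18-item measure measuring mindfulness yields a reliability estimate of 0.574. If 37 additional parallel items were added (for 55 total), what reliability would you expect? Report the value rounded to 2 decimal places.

0.80

The new length is 55/18 = 3.0556 times the old.
Apply the Spearman-Brown prophecy formula, r' = nr / [1 + (n − 1)r]:
r_new = 3.0556·0.574 / [1 + (3.0556 − 1)·0.574]
     = 1.7539 / 2.1799 = 0.8046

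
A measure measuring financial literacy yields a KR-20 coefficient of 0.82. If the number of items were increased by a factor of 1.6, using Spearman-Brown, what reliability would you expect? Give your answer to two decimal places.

Apply the Spearman-Brown prophecy formula, r' = nr / [1 + (n − 1)r]:
r_new = 1.6·0.82 / [1 + (1.6 − 1)·0.82]
r_new = 1.3120 / 1.4920 ≈ 0.8794

0.88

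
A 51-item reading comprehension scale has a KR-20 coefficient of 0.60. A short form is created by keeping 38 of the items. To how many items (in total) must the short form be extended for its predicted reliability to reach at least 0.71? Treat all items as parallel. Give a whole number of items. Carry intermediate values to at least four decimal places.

84

Short-form reliability: n = 38/51 = 0.7451; r_38 = n·r/(1+(n−1)r) ≈ 0.5278
Then solve for n' with r_old = 0.5278, r_target = 0.71: n' = 0.71(1 − 0.5278)/[0.5278(1 − 0.71)] = 2.1904
Items = 2.1904 × 38 ≈ 83.24 → 84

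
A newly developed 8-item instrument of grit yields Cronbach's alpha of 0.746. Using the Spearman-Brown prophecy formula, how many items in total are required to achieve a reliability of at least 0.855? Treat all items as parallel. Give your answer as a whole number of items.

n = [0.855 × 0.254] / [0.746 × 0.145]
n = 0.217170 / 0.108170 ≈ 2.0077
Items needed = n × 8 = 2.0077 × 8 ≈ 16.06 → round up to 17

17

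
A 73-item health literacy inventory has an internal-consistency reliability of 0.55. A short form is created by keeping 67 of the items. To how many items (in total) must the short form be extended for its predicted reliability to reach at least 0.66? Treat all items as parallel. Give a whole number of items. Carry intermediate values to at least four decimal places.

116

First, r for the 67-item form: n = 67/73 = 0.9178, so r_67 = 0.9178·0.55/(1 + (0.9178 − 1)·0.55) = 0.5287
Then solve for n' with r_old = 0.5287, r_target = 0.66: n' = 0.66(1 − 0.5287)/[0.5287(1 − 0.66)] = 1.7304
Items = 1.7304 × 67 ≈ 115.94 → 116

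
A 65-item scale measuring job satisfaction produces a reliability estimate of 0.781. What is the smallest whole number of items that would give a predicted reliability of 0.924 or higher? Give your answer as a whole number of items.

222

Rearranging the Spearman-Brown formula for n,
n = r*(1 − r) / [ r (1 − r*) ]
n = [0.924 × 0.219] / [0.781 × 0.076]
  = 0.202356 / 0.059356 = 3.4092
3.4092 × 65 = 221.60 → 222 items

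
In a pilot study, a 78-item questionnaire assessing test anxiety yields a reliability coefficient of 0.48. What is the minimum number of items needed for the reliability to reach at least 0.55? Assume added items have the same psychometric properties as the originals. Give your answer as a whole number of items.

Spearman-Brown solved for the length factor n:
n = r_target (1 − r_old) / [ r_old (1 − r_target) ]
n = 0.55(1 − 0.48) / [0.48(1 − 0.55)]
  = 0.2860 / 0.2160 = 1.3241
1.3241 × 78 = 103.28 → 104 items

104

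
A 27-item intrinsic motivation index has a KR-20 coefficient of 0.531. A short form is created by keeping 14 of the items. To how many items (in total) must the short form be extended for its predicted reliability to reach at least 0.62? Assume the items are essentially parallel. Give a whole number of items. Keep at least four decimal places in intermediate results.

39

First, r for the 14-item form: n = 14/27 = 0.5185, so r_14 = 0.5185·0.531/(1 + (0.5185 − 1)·0.531) = 0.3699
Then solve for n' with r_old = 0.3699, r_target = 0.62: n' = 0.62(1 − 0.3699)/[0.3699(1 − 0.62)] = 2.7793
Total items = 2.7793 × 14 = 38.91, rounded up to 39.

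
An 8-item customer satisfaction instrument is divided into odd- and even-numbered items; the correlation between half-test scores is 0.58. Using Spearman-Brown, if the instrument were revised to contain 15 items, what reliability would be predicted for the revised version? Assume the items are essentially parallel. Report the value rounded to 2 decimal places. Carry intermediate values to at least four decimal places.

First correct the split-half correlation to full-test reliability: r_full = 2 × 0.58 / (1 + 0.58) ≈ 0.7342
Length factor from 8 to 15 items: n = 15/8 = 1.8750
r_new = n·r_full / (1 + (n − 1)·r_full) = 1.3766 / 1.6424 ≈ 0.8382

0.84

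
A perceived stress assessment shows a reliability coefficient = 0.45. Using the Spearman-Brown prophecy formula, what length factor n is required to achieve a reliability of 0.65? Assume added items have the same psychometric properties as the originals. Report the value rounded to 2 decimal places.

2.27

Invert Spearman-Brown to solve for n:
n = r_target (1 − r_old) / [ r_old (1 − r_target) ]
n = [0.65 × 0.55] / [0.45 × 0.35]
  = 0.3575 / 0.1575 = 2.2698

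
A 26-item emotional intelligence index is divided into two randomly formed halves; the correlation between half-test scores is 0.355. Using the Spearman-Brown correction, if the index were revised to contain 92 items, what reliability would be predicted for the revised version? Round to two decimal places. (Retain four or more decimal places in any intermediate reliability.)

Full-test reliability from the split-half r: r_full = 2(0.355)/(1 + 0.355) = 0.5240
Then adjust to 92 items: n = 92/26 = 3.5385
r_new = n·r_full / (1 + (n − 1)·r_full) = 1.8542 / 2.3302 ≈ 0.7957

0.80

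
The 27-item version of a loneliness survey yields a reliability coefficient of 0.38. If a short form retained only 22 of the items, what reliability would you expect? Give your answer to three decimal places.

0.333

Length ratio n = 22/27 = 0.8148
By Spearman-Brown, r_new = n r / (1 + (n − 1) r).
r_new = 0.8148·0.38 / [1 + (0.8148 − 1)·0.38]
r_new = 0.3096 / 0.9296 ≈ 0.3330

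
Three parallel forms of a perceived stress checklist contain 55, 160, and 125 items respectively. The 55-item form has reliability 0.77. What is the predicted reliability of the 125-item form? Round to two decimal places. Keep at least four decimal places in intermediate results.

0.88

Only the ratio of lengths matters: n = 125/55 = 2.2727
r_{125} = n·r / (1 + (n − 1)·r) = 1.7500 / 1.9800 ≈ 0.8838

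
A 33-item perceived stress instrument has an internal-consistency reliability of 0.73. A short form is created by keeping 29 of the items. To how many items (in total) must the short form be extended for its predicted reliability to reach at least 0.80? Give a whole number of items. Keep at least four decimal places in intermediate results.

49

Short-form reliability: n = 29/33 = 0.8788; r_29 = n·r/(1+(n−1)r) ≈ 0.7038
Then solve for n' with r_old = 0.7038, r_target = 0.80: n' = 0.80(1 − 0.7038)/[0.7038(1 − 0.80)] = 1.6834
Items = 1.6834 × 29 ≈ 48.82 → 49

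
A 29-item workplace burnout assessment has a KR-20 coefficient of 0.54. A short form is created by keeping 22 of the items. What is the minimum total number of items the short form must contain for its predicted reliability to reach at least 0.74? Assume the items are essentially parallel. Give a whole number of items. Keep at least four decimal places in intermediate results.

71

First, r for the 22-item form: n = 22/29 = 0.7586, so r_22 = 0.7586·0.54/(1 + (0.7586 − 1)·0.54) = 0.4710
Length factor from the short form to reach 0.74: n' = 0.74(1 − 0.4710) / [0.4710(1 − 0.74)] ≈ 3.1966
Items = 3.1966 × 22 ≈ 70.33 → 71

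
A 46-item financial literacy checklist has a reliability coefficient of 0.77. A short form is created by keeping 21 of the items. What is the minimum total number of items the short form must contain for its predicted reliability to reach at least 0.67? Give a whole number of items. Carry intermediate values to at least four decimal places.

28

Short-form reliability: n = 21/46 = 0.4565; r_21 = n·r/(1+(n−1)r) ≈ 0.6045
Length factor from the short form to reach 0.67: n' = 0.67(1 − 0.6045) / [0.6045(1 − 0.67)] ≈ 1.3283
Total items = 1.3283 × 21 = 27.89, rounded up to 28.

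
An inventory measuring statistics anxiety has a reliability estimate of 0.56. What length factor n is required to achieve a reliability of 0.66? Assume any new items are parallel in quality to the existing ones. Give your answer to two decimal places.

1.53

n = 0.66(1 − 0.56) / [0.56(1 − 0.66)]
  = 0.2904 / 0.1904 = 1.5252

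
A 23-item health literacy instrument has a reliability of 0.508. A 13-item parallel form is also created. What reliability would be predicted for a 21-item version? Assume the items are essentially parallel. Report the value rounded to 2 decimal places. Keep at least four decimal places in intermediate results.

Only the ratio of lengths matters: n = 21/23 = 0.9130
r_{21} = n·r / (1 + (n − 1)·r) = 0.4638 / 0.9558 ≈ 0.4852

0.49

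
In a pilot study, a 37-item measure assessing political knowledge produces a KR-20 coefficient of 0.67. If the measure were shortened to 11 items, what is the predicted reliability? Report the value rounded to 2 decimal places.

Length ratio n = 11/37 = 0.2973
Apply the Spearman-Brown prophecy formula, r' = nr / [1 + (n − 1)r]:
r_new = (0.2973 × 0.67) / (1 + (0.2973 − 1) × 0.67)
r_new = 0.1992 / 0.5292 ≈ 0.3764

0.38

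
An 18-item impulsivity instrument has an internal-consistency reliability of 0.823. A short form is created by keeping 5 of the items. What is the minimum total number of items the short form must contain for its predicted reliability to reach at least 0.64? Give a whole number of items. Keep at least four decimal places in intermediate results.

7

Short-form reliability: n = 5/18 = 0.2778; r_5 = n·r/(1+(n−1)r) ≈ 0.5636
Then solve for n' with r_old = 0.5636, r_target = 0.64: n' = 0.64(1 − 0.5636)/[0.5636(1 − 0.64)] = 1.3765
Total items = 1.3765 × 5 = 6.88, rounded up to 7.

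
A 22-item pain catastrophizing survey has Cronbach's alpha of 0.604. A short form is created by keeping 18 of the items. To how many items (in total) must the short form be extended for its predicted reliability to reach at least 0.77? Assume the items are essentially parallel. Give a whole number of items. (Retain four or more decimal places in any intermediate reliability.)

49

Short-form reliability: n = 18/22 = 0.8182; r_18 = n·r/(1+(n−1)r) ≈ 0.5552
Then solve for n' with r_old = 0.5552, r_target = 0.77: n' = 0.77(1 − 0.5552)/[0.5552(1 − 0.77)] = 2.6821
Total items = 2.6821 × 18 = 48.28, rounded up to 49.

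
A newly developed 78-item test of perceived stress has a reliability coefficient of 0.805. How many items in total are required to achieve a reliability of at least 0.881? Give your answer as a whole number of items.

140

n = 0.881 × (1 − 0.805) / [ 0.805 × (1 − 0.881) ]
  = 0.171795 / 0.095795 = 1.7934
Items needed = n × 78 = 1.7934 × 78 ≈ 139.89 → round up to 140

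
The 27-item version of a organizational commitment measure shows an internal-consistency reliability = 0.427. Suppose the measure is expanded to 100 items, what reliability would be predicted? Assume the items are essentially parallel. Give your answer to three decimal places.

The new length is 100/27 = 3.7037 times the old.
r_new = 3.7037·0.427 / [1 + (3.7037 − 1)·0.427]
     = 1.5815 / 2.1545 = 0.7340

0.734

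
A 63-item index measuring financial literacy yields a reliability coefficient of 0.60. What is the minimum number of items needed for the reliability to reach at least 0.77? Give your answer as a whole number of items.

Spearman-Brown solved for the length factor n:
n = r*(1 − r) / [ r (1 − r*) ]
n = 0.77(1 − 0.60) / [0.60(1 − 0.77)]
  = 0.3080 / 0.1380 = 2.2319
So the test needs 2.2319 × 63 ≈ 140.61 items; rounding up, 141.

141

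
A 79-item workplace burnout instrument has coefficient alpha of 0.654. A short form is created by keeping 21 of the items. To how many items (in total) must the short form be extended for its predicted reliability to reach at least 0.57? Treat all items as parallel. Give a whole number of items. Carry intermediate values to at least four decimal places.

56

Short-form reliability: n = 21/79 = 0.2658; r_21 = n·r/(1+(n−1)r) ≈ 0.3344
Length factor from the short form to reach 0.57: n' = 0.57(1 − 0.3344) / [0.3344(1 − 0.57)] ≈ 2.6385
Total items = 2.6385 × 21 = 55.41, rounded up to 56.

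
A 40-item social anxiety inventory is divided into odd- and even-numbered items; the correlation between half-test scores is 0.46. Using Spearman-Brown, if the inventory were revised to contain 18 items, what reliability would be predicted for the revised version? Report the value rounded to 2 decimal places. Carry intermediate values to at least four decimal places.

0.43

Spearman-Brown correction (n = 2): r_full = 2·0.46/(1 + 0.46) = 0.6301
Then adjust to 18 items: n = 18/40 = 0.4500
r_new = n·r_full / (1 + (n − 1)·r_full) = 0.2835 / 0.6534 ≈ 0.4339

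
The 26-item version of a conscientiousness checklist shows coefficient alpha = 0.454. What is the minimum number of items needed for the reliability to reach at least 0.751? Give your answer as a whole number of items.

95

n = 0.751 × (1 − 0.454) / [ 0.454 × (1 − 0.751) ]
  = 0.410046 / 0.113046 = 3.6272
3.6272 × 26 = 94.31 → 95 items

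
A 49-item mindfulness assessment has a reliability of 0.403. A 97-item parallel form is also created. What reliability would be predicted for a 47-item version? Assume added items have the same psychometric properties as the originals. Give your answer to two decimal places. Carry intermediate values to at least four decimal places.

0.39

The 97-item form is not needed; work directly from the 49-item form with n = 47/49 = 0.9592.
r_{47} = n·r / (1 + (n − 1)·r) = 0.3866 / 0.9836 ≈ 0.3930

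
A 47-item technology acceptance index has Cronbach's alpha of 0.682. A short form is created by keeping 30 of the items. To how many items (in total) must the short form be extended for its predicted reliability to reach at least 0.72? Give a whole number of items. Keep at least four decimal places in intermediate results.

First, r for the 30-item form: n = 30/47 = 0.6383, so r_30 = 0.6383·0.682/(1 + (0.6383 − 1)·0.682) = 0.5779
Length factor from the short form to reach 0.72: n' = 0.72(1 − 0.5779) / [0.5779(1 − 0.72)] ≈ 1.8782
Items = 1.8782 × 30 ≈ 56.35 → 57

57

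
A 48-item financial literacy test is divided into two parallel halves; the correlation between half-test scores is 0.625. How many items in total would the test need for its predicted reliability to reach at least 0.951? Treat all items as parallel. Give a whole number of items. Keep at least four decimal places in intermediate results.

Corrected full-test reliability: r_full = 2 × 0.625 / (1 + 0.625) ≈ 0.7692
Solve Spearman-Brown for n: n = 0.951(1 − 0.7692) / [0.7692(1 − 0.951)] = 5.8235
Items = 5.8235 × 48 ≈ 279.53 → 280

280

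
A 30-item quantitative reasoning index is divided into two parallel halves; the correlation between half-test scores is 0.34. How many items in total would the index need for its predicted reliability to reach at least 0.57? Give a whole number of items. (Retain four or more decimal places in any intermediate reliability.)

39

r_full = 2(0.34)/(1 + 0.34) = 0.5075
n = r_tgt(1 − r_full) / [r_full(1 − r_tgt)] = 0.57 × 0.4925 / (0.5075 × 0.43) ≈ 1.2864
Required items = 1.2864 × 30 = 38.59, so 39 items.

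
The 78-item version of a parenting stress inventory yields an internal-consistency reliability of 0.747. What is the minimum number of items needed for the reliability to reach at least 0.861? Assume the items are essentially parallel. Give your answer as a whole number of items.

Rearranging the Spearman-Brown formula for n,
n = r_target (1 − r_old) / [ r_old (1 − r_target) ]
n = 0.861(1 − 0.747) / [0.747(1 − 0.861)]
  = 0.217833 / 0.103833 = 2.0979
2.0979 × 78 = 163.64 → 164 items

164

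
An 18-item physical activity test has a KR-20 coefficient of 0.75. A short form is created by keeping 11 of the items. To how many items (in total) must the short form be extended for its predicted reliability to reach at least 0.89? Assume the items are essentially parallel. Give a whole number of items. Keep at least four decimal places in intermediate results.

First, r for the 11-item form: n = 11/18 = 0.6111, so r_11 = 0.6111·0.75/(1 + (0.6111 − 1)·0.75) = 0.6471
Length factor from the short form to reach 0.89: n' = 0.89(1 − 0.6471) / [0.6471(1 − 0.89)] ≈ 4.4124
Total items = 4.4124 × 11 = 48.54, rounded up to 49.

49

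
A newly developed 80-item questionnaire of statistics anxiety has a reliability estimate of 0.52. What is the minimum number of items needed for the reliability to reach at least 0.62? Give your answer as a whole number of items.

n = 0.62(1 − 0.52) / [0.52(1 − 0.62)]
n = 0.2976 / 0.1976 ≈ 1.5061
So the test needs 1.5061 × 80 ≈ 120.49 items; rounding up, 121.

121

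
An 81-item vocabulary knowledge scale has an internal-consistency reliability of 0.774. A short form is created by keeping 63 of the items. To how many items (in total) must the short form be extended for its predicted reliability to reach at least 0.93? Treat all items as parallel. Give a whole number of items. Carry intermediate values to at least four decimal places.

Short-form reliability: n = 63/81 = 0.7778; r_63 = n·r/(1+(n−1)r) ≈ 0.7271
Then solve for n' with r_old = 0.7271, r_target = 0.93: n' = 0.93(1 − 0.7271)/[0.7271(1 − 0.93)] = 4.9865
Total items = 4.9865 × 63 = 314.15, rounded up to 315.

315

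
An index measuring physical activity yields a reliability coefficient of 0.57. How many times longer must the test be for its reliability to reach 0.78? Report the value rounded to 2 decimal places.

2.67

Spearman-Brown solved for the length factor n:
n = r_target (1 − r_old) / [ r_old (1 − r_target) ]
n = 0.78(1 − 0.57) / [0.57(1 − 0.78)]
  = 0.3354 / 0.1254 = 2.6746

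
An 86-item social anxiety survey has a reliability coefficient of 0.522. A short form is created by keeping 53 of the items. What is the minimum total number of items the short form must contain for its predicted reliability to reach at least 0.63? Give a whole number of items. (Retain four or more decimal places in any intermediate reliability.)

135

First, r for the 53-item form: n = 53/86 = 0.6163, so r_53 = 0.6163·0.522/(1 + (0.6163 − 1)·0.522) = 0.4023
Then solve for n' with r_old = 0.4023, r_target = 0.63: n' = 0.63(1 − 0.4023)/[0.4023(1 − 0.63)] = 2.5297
Total items = 2.5297 × 53 = 134.07, rounded up to 135.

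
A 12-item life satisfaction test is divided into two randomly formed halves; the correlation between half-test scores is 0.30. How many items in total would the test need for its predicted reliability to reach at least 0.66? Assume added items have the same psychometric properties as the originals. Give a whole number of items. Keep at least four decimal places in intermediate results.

28

Corrected full-test reliability: r_full = 2 × 0.30 / (1 + 0.30) ≈ 0.4615
Solve Spearman-Brown for n: n = 0.66(1 − 0.4615) / [0.4615(1 − 0.66)] = 2.2651
Items = 2.2651 × 12 ≈ 27.18 → 28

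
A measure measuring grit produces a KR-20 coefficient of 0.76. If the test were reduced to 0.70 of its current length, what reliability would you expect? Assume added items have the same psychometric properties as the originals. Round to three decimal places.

0.689

By Spearman-Brown, r_new = n r / (1 + (n − 1) r).
r_new = 0.7·0.76 / [1 + (0.7 − 1)·0.76]
r_new = 0.5320 / 0.7720 ≈ 0.6891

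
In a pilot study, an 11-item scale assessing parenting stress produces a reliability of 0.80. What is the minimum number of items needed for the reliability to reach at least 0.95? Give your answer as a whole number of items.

53

n = [0.95 × 0.20] / [0.80 × 0.05]
n = 0.1900 / 0.0400 ≈ 4.7500
Items needed = n × 11 = 4.7500 × 11 ≈ 52.25 → round up to 53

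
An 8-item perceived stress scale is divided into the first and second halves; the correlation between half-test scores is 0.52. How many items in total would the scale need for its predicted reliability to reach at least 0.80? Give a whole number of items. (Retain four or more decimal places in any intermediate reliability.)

15

r_full = 2(0.52)/(1 + 0.52) = 0.6842
n = r_tgt(1 − r_full) / [r_full(1 − r_tgt)] = 0.80 × 0.3158 / (0.6842 × 0.20) ≈ 1.8462
Items = 1.8462 × 8 ≈ 14.77 → 15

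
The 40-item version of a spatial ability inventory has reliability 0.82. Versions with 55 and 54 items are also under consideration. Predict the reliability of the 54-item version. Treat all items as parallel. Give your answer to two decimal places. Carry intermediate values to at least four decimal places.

0.86

The 55-item form is not needed; work directly from the 40-item form with n = 54/40 = 1.3500.
r_{54} = n·r / (1 + (n − 1)·r) = 1.1070 / 1.2870 ≈ 0.8601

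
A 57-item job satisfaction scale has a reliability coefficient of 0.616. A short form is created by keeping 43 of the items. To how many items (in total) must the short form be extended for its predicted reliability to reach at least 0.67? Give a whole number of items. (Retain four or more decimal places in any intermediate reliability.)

Short-form reliability: n = 43/57 = 0.7544; r_43 = n·r/(1+(n−1)r) ≈ 0.5475
Then solve for n' with r_old = 0.5475, r_target = 0.67: n' = 0.67(1 − 0.5475)/[0.5475(1 − 0.67)] = 1.6780
Total items = 1.6780 × 43 = 72.15, rounded up to 73.

73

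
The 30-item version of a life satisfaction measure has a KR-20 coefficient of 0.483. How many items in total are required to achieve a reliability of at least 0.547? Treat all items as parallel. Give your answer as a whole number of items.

39

Invert Spearman-Brown to solve for n:
n = r*(1 − r) / [ r (1 − r*) ]
n = [0.547 × 0.517] / [0.483 × 0.453]
  = 0.282799 / 0.218799 = 1.2925
So the test needs 1.2925 × 30 ≈ 38.77 items; rounding up, 39.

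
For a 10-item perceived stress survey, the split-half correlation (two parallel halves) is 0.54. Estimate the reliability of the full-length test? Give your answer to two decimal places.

0.70

Apply the Spearman-Brown correction with n = 2:
r_full = 2(0.54) / (1 + 0.54)
r_full = 1.0800 / 1.5400 ≈ 0.7013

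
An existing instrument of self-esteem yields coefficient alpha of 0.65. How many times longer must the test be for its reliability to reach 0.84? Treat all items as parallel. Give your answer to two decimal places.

Invert Spearman-Brown to solve for n:
n = r_target (1 − r_old) / [ r_old (1 − r_target) ]
n = 0.84 × (1 − 0.65) / [ 0.65 × (1 − 0.84) ]
n = 0.2940 / 0.1040 ≈ 2.8269

2.83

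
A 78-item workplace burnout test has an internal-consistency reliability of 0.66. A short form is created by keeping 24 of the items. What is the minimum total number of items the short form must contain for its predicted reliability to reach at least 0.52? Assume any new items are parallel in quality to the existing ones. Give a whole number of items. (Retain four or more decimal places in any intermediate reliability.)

44

First, r for the 24-item form: n = 24/78 = 0.3077, so r_24 = 0.3077·0.66/(1 + (0.3077 − 1)·0.66) = 0.3739
Then solve for n' with r_old = 0.3739, r_target = 0.52: n' = 0.52(1 − 0.3739)/[0.3739(1 − 0.52)] = 1.8141
Total items = 1.8141 × 24 = 43.54, rounded up to 44.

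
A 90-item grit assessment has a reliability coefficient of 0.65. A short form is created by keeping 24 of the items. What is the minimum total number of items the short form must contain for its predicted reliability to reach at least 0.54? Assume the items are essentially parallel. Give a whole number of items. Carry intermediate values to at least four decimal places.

57

First, r for the 24-item form: n = 24/90 = 0.2667, so r_24 = 0.2667·0.65/(1 + (0.2667 − 1)·0.65) = 0.3312
Then solve for n' with r_old = 0.3312, r_target = 0.54: n' = 0.54(1 − 0.3312)/[0.3312(1 − 0.54)] = 2.3705
Total items = 2.3705 × 24 = 56.89, rounded up to 57.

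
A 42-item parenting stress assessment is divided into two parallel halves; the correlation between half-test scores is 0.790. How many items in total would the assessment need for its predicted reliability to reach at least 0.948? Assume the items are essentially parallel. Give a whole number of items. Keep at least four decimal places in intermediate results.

102

Corrected full-test reliability: r_full = 2 × 0.790 / (1 + 0.790) ≈ 0.8827
n = r_tgt(1 − r_full) / [r_full(1 − r_tgt)] = 0.948 × 0.1173 / (0.8827 × 0.052) ≈ 2.4226
Items = 2.4226 × 42 ≈ 101.75 → 102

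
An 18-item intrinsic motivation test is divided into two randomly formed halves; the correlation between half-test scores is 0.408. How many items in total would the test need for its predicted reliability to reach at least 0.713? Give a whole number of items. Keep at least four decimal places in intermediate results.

r_full = 2(0.408)/(1 + 0.408) = 0.5795
n = r_tgt(1 − r_full) / [r_full(1 − r_tgt)] = 0.713 × 0.4205 / (0.5795 × 0.287) ≈ 1.8027
Required items = 1.8027 × 18 = 32.45, so 33 items.

33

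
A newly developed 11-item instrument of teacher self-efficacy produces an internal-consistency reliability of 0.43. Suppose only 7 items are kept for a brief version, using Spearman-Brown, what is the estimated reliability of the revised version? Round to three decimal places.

0.324

Length ratio n = 7/11 = 0.6364
r_new = (0.6364 × 0.43) / (1 + (0.6364 − 1) × 0.43)
     = 0.2737 / 0.8437 = 0.3244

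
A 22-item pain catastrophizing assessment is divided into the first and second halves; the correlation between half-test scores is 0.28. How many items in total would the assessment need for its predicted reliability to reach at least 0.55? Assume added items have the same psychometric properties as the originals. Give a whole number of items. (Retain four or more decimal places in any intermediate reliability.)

35

r_full = 2(0.28)/(1 + 0.28) = 0.4375
n = r_tgt(1 − r_full) / [r_full(1 − r_tgt)] = 0.55 × 0.5625 / (0.4375 × 0.45) ≈ 1.5714
Required items = 1.5714 × 22 = 34.57, so 35 items.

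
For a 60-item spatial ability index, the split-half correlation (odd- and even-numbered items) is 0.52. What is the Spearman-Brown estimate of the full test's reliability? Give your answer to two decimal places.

0.68

Each half is half the length of the full test, so the full test is n = 2 times a half.
r_full = 2(0.52) / (1 + 0.52)
r_full = 1.0400 / 1.5200 ≈ 0.6842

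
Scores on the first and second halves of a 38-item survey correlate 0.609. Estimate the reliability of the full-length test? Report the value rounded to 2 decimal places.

Apply the Spearman-Brown correction with n = 2:
r_full = 2r_hh / (1 + r_hh) = 2 × 0.609 / (1 + 0.609)
r_full = 1.2180 / 1.6090 ≈ 0.7570

0.76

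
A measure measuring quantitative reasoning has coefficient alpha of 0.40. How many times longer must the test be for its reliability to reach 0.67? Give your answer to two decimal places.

n = 0.67(1 − 0.40) / [0.40(1 − 0.67)]
  = 0.4020 / 0.1320 = 3.0455

3.05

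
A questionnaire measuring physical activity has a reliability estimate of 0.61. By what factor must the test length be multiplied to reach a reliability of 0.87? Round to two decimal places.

4.28

n = 0.87 × (1 − 0.61) / [ 0.61 × (1 − 0.87) ]
n = 0.3393 / 0.0793 ≈ 4.2787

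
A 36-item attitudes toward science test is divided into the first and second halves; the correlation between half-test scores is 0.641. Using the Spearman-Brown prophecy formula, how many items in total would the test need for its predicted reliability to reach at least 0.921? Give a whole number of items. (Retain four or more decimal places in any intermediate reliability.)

r_full = 2(0.641)/(1 + 0.641) = 0.7812
n = r_tgt(1 − r_full) / [r_full(1 − r_tgt)] = 0.921 × 0.2188 / (0.7812 × 0.079) ≈ 3.2653
Required items = 3.2653 × 36 = 117.55, so 118 items.

118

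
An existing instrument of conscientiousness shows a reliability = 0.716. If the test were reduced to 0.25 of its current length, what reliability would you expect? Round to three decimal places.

Spearman-Brown: r_new = n·r / (1 + (n − 1)·r)
r_new = (0.25 × 0.716) / (1 + (0.25 − 1) × 0.716)
     = 0.1790 / 0.4630 = 0.3866

0.387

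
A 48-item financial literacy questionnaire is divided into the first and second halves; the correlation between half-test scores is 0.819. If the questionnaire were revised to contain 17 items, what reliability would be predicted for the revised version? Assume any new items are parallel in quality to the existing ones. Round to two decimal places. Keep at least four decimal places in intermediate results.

Full-test reliability from the split-half r: r_full = 2(0.819)/(1 + 0.819) = 0.9005
Then adjust to 17 items: n = 17/48 = 0.3542
r_new = n·r_full / (1 + (n − 1)·r_full) = 0.3190 / 0.4185 ≈ 0.7622

0.76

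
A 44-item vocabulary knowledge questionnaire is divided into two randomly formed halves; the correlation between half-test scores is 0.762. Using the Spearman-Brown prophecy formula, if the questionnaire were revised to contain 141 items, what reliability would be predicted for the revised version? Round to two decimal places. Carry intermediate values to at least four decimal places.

Spearman-Brown correction (n = 2): r_full = 2·0.762/(1 + 0.762) = 0.8649
Length factor from 44 to 141 items: n = 141/44 = 3.2045
r_new = n·r_full / (1 + (n − 1)·r_full) = 2.7716 / 2.9067 ≈ 0.9535

0.95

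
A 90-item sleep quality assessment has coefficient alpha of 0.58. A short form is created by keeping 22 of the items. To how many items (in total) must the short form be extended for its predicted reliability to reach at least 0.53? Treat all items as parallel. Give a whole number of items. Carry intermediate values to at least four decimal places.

Short-form reliability: n = 22/90 = 0.2444; r_22 = n·r/(1+(n−1)r) ≈ 0.2523
Then solve for n' with r_old = 0.2523, r_target = 0.53: n' = 0.53(1 − 0.2523)/[0.2523(1 − 0.53)] = 3.3419
Total items = 3.3419 × 22 = 73.52, rounded up to 74.

74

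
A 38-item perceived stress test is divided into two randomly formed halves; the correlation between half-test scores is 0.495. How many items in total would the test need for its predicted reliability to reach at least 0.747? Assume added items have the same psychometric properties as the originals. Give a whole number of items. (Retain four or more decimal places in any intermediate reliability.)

58

r_full = 2(0.495)/(1 + 0.495) = 0.6622
Solve Spearman-Brown for n: n = 0.747(1 − 0.6622) / [0.6622(1 − 0.747)] = 1.5062
Required items = 1.5062 × 38 = 57.24, so 58 items.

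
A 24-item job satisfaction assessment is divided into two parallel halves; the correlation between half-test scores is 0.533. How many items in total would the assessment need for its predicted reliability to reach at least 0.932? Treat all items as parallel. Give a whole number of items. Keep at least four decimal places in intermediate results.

145

Corrected full-test reliability: r_full = 2 × 0.533 / (1 + 0.533) ≈ 0.6954
Solve Spearman-Brown for n: n = 0.932(1 − 0.6954) / [0.6954(1 − 0.932)] = 6.0035
Required items = 6.0035 × 24 = 144.08, so 145 items.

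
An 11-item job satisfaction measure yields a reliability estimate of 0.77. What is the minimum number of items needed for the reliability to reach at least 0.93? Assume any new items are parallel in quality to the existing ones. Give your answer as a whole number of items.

n = 0.93(1 − 0.77) / [0.77(1 − 0.93)]
  = 0.2139 / 0.0539 = 3.9685
3.9685 × 11 = 43.65 → 44 items

44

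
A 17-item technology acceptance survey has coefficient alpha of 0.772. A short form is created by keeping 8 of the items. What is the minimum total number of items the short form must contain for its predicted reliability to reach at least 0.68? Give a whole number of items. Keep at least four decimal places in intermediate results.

11

Short-form reliability: n = 8/17 = 0.4706; r_8 = n·r/(1+(n−1)r) ≈ 0.6144
Then solve for n' with r_old = 0.6144, r_target = 0.68: n' = 0.68(1 − 0.6144)/[0.6144(1 − 0.68)] = 1.3337
Items = 1.3337 × 8 ≈ 10.67 → 11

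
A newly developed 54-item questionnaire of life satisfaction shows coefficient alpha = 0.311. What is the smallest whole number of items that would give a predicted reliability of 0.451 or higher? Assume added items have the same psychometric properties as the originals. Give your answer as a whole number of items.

n = 0.451 × (1 − 0.311) / [ 0.311 × (1 − 0.451) ]
  = 0.310739 / 0.170739 = 1.8200
1.8200 × 54 = 98.28 → 99 items

99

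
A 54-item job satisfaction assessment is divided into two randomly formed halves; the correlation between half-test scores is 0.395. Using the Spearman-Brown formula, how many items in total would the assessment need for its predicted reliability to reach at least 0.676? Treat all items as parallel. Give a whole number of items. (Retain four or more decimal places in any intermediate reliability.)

r_full = 2(0.395)/(1 + 0.395) = 0.5663
n = r_tgt(1 − r_full) / [r_full(1 − r_tgt)] = 0.676 × 0.4337 / (0.5663 × 0.324) ≈ 1.5979
Required items = 1.5979 × 54 = 86.29, so 87 items.

87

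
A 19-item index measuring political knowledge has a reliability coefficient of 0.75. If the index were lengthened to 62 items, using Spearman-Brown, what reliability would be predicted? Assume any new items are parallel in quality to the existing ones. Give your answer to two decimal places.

n = 62/19 = 3.2632
Apply the Spearman-Brown prophecy formula, r' = nr / [1 + (n − 1)r]:
r_new = (3.2632 × 0.75) / (1 + (3.2632 − 1) × 0.75)
r_new = 2.4474 / 2.6974 ≈ 0.9073

0.91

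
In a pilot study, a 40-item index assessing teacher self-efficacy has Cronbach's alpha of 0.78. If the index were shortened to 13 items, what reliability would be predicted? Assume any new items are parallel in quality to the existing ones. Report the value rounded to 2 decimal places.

Length ratio n = 13/40 = 0.325
Spearman-Brown: r_new = n·r / (1 + (n − 1)·r)
r_new = 0.325·0.78 / [1 + (0.325 − 1)·0.78]
r_new = 0.2535 / 0.4735 ≈ 0.5354

0.54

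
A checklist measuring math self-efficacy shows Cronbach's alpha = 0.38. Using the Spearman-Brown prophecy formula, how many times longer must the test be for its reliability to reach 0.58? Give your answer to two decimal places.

2.25

n = [0.58 × 0.62] / [0.38 × 0.42]
n = 0.3596 / 0.1596 ≈ 2.2531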